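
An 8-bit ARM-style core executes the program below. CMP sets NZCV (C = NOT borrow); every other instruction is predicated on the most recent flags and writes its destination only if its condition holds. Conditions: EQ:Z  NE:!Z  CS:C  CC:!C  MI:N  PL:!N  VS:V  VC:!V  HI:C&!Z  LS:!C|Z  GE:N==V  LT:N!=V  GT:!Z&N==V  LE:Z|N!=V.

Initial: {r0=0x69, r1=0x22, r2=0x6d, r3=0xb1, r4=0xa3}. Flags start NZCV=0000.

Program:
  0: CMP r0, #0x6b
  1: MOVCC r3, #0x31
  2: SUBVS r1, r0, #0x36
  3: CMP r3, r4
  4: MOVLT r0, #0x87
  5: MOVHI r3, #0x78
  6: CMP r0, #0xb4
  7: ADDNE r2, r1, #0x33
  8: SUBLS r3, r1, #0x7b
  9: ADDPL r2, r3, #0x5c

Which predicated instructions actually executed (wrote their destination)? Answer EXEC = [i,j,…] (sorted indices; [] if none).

0: ✓ CMP  NZCV=1000
1: ✓ MOVCC  r3←0x31
2: · SUBVS
3: ✓ CMP  NZCV=1001
4: · MOVLT
5: · MOVHI
6: ✓ CMP  NZCV=1001
7: ✓ ADDNE  r2←0x55
8: ✓ SUBLS  r3←0xa7
9: · ADDPL

EXEC = [1,7,8]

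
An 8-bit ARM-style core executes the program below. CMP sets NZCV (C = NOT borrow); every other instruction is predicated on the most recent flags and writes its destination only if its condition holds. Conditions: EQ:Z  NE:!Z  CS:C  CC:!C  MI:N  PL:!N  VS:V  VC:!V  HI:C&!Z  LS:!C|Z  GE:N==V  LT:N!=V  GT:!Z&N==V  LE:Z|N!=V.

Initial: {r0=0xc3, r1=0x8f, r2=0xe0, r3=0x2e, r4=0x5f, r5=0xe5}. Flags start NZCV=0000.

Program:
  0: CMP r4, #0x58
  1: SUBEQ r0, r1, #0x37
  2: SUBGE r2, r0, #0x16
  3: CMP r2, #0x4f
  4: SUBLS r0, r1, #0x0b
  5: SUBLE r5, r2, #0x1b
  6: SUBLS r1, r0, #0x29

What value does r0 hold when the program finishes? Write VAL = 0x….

VAL = 0xc3

0: ✓ CMP  NZCV=0010
1: · SUBEQ
2: ✓ SUBGE  r2←0xad
3: ✓ CMP  NZCV=0011
4: · SUBLS
5: ✓ SUBLE  r5←0x92
6: · SUBLS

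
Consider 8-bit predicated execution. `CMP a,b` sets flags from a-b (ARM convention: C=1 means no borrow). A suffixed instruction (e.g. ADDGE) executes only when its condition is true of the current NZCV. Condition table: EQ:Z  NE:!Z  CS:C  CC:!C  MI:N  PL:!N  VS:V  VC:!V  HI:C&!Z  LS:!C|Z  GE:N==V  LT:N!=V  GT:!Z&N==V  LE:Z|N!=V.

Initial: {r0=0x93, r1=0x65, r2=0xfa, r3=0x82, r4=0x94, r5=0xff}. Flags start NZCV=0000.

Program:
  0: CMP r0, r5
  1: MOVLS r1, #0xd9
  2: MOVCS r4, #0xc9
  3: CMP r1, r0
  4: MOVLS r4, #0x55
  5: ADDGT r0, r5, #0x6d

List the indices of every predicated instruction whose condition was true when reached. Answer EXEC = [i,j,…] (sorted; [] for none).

[0] flags=1000 → (cmp)
[1] flags=1000 LS?T → r1=0xd9
[2] flags=1000 CS?F → skip
[3] flags=0010 → (cmp)
[4] flags=0010 LS?F → skip
[5] flags=0010 GT?T → r0=0x6c

EXEC = [1,5]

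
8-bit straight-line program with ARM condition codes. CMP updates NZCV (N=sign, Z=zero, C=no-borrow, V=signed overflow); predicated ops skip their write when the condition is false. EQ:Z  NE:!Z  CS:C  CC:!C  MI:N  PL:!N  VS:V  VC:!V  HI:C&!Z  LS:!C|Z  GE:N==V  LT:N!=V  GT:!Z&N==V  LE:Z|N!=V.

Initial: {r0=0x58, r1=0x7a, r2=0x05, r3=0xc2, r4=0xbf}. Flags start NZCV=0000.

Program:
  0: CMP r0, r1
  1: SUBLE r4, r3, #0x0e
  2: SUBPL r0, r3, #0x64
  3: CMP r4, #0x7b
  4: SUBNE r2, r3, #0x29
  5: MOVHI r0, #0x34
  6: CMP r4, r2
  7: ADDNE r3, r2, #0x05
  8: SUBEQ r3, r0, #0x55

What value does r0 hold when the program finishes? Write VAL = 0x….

VAL = 0x34

[0] flags=1000 → (cmp)
[1] flags=1000 LE?T → r4=0xb4
[2] flags=1000 PL?F → skip
[3] flags=0011 → (cmp)
[4] flags=0011 NE?T → r2=0x99
[5] flags=0011 HI?T → r0=0x34
[6] flags=0010 → (cmp)
[7] flags=0010 NE?T → r3=0x9e
[8] flags=0010 EQ?F → skip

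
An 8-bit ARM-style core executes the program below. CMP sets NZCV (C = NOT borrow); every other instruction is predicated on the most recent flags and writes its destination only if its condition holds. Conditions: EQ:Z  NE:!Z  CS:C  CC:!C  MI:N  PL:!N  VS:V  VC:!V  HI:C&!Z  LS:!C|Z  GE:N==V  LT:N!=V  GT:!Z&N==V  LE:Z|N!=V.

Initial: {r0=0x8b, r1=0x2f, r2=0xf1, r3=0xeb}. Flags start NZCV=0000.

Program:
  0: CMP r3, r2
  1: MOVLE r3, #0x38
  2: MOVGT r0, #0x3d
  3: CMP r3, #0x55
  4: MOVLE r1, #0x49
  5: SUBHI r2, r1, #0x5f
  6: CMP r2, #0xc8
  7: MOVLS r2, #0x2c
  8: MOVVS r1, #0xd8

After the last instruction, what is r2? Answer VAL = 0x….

VAL = 0xf1

0: ✓ CMP  NZCV=1000
1: ✓ MOVLE  r3←0x38
2: · MOVGT
3: ✓ CMP  NZCV=1000
4: ✓ MOVLE  r1←0x49
5: · SUBHI
6: ✓ CMP  NZCV=0010
7: · MOVLS
8: · MOVVS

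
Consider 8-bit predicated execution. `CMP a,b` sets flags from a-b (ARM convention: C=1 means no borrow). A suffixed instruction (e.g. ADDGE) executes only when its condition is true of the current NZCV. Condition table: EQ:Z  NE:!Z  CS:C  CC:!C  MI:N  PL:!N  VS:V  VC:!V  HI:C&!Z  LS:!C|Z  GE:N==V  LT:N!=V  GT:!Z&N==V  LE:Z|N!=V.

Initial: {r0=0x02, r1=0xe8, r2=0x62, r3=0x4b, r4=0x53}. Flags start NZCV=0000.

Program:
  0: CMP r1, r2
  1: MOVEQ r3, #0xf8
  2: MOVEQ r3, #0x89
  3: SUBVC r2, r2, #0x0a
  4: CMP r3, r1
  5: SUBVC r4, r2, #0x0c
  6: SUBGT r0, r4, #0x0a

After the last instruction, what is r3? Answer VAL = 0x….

0: ✓ CMP  NZCV=1010
1: · MOVEQ
2: · MOVEQ
3: ✓ SUBVC  r2←0x58
4: ✓ CMP  NZCV=0000
5: ✓ SUBVC  r4←0x4c
6: ✓ SUBGT  r0←0x42

VAL = 0x4b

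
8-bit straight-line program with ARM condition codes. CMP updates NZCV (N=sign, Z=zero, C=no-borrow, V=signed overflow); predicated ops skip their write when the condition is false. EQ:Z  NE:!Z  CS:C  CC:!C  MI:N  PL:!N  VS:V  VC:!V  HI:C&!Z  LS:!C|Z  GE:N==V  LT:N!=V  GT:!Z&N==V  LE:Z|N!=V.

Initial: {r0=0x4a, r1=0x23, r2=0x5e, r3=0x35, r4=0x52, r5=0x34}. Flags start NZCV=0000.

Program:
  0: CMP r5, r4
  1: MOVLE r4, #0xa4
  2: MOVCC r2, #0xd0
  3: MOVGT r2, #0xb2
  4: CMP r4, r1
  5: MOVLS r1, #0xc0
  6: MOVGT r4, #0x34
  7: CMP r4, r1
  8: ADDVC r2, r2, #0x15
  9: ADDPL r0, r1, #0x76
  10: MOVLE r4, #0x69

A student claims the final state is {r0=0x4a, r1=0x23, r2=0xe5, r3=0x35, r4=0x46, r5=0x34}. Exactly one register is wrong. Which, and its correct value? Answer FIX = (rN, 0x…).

FIX = (r4, 0x69)

[0] flags=1000 → (cmp)
[1] flags=1000 LE?T → r4=0xa4
[2] flags=1000 CC?T → r2=0xd0
[3] flags=1000 GT?F → skip
[4] flags=1010 → (cmp)
[5] flags=1010 LS?F → skip
[6] flags=1010 GT?F → skip
[7] flags=1010 → (cmp)
[8] flags=1010 VC?T → r2=0xe5
[9] flags=1010 PL?F → skip
[10] flags=1010 LE?T → r4=0x69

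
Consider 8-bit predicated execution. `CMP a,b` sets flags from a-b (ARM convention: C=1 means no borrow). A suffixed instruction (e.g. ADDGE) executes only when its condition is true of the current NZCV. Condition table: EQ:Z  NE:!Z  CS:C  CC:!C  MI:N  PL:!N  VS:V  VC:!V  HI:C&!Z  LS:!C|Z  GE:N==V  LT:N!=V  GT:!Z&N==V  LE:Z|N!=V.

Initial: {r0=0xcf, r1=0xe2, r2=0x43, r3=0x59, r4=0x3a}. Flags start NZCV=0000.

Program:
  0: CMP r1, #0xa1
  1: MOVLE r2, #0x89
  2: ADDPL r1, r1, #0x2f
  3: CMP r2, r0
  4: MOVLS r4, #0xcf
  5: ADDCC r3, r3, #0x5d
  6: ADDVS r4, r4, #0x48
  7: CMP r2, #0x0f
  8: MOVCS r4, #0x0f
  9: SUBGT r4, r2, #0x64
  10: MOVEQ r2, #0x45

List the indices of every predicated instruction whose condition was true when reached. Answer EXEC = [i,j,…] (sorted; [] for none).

EXEC = [2,4,5,8,9]

[0] flags=0010 → (cmp)
[1] flags=0010 LE?F → skip
[2] flags=0010 PL?T → r1=0x11
[3] flags=0000 → (cmp)
[4] flags=0000 LS?T → r4=0xcf
[5] flags=0000 CC?T → r3=0xb6
[6] flags=0000 VS?F → skip
[7] flags=0010 → (cmp)
[8] flags=0010 CS?T → r4=0x0f
[9] flags=0010 GT?T → r4=0xdf
[10] flags=0010 EQ?F → skip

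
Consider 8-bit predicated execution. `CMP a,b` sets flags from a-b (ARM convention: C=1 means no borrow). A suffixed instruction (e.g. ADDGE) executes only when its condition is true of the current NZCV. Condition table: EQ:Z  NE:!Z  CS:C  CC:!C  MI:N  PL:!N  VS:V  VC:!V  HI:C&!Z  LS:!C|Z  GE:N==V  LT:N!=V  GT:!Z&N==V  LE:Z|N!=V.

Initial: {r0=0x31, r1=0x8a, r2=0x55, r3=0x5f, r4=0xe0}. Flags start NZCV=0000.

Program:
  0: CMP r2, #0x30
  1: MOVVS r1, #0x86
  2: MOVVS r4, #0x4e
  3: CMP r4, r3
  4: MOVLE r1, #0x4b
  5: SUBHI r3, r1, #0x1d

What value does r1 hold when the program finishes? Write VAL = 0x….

0: ✓ CMP  NZCV=0010
1: · MOVVS
2: · MOVVS
3: ✓ CMP  NZCV=1010
4: ✓ MOVLE  r1←0x4b
5: ✓ SUBHI  r3←0x2e

VAL = 0x4b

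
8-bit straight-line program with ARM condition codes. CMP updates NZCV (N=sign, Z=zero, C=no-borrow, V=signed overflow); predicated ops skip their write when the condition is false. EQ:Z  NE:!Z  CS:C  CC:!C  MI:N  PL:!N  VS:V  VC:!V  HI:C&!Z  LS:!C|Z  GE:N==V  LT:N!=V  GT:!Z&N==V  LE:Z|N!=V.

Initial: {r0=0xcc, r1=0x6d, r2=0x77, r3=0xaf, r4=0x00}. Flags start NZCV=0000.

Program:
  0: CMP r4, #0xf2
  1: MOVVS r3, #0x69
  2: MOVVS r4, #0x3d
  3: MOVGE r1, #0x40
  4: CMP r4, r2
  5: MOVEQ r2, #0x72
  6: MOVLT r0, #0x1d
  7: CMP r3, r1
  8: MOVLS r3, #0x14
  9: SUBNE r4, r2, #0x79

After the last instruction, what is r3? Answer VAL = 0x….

VAL = 0xaf

0: ✓ CMP  NZCV=0000
1: · MOVVS
2: · MOVVS
3: ✓ MOVGE  r1←0x40
4: ✓ CMP  NZCV=1000
5: · MOVEQ
6: ✓ MOVLT  r0←0x1d
7: ✓ CMP  NZCV=0011
8: · MOVLS
9: ✓ SUBNE  r4←0xfe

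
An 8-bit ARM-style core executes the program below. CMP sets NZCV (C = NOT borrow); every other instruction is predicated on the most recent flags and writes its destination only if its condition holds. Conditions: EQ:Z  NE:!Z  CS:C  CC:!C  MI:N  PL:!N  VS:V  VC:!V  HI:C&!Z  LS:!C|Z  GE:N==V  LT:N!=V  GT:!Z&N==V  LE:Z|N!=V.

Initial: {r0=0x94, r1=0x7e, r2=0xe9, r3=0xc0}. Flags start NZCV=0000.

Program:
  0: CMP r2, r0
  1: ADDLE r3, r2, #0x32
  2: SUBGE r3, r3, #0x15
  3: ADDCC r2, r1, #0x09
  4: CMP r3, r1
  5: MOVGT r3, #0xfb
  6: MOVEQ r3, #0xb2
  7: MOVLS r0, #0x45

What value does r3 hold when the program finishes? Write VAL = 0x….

VAL = 0xab

0: ✓ CMP  NZCV=0010
1: · ADDLE
2: ✓ SUBGE  r3←0xab
3: · ADDCC
4: ✓ CMP  NZCV=0011
5: · MOVGT
6: · MOVEQ
7: · MOVLS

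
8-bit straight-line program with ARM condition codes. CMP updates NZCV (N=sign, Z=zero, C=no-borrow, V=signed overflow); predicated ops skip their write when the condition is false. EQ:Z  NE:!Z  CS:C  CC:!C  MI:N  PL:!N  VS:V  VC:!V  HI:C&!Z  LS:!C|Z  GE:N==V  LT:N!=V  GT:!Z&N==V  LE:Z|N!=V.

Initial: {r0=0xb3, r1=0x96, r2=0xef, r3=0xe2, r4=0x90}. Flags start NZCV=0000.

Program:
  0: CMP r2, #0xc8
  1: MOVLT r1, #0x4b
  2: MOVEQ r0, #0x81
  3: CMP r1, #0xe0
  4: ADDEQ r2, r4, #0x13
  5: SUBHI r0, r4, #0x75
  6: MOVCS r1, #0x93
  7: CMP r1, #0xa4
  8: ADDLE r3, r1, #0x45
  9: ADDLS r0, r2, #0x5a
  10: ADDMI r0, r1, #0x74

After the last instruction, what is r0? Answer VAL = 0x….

[0] flags=0010 → (cmp)
[1] flags=0010 LT?F → skip
[2] flags=0010 EQ?F → skip
[3] flags=1000 → (cmp)
[4] flags=1000 EQ?F → skip
[5] flags=1000 HI?F → skip
[6] flags=1000 CS?F → skip
[7] flags=1000 → (cmp)
[8] flags=1000 LE?T → r3=0xdb
[9] flags=1000 LS?T → r0=0x49
[10] flags=1000 MI?T → r0=0x0a

VAL = 0x0a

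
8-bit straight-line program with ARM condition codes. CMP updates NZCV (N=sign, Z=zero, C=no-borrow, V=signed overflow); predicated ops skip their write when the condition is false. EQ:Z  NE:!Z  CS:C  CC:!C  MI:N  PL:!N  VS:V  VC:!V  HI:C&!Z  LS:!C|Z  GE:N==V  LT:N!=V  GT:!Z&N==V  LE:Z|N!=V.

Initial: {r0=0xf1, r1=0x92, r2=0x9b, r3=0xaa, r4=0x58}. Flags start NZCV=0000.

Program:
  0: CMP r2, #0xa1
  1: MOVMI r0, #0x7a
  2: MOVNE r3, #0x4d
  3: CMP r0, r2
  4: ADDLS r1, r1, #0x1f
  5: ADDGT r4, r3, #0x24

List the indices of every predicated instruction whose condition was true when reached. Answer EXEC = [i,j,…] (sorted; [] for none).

[0] flags=1000 → (cmp)
[1] flags=1000 MI?T → r0=0x7a
[2] flags=1000 NE?T → r3=0x4d
[3] flags=1001 → (cmp)
[4] flags=1001 LS?T → r1=0xb1
[5] flags=1001 GT?T → r4=0x71

EXEC = [1,2,4,5]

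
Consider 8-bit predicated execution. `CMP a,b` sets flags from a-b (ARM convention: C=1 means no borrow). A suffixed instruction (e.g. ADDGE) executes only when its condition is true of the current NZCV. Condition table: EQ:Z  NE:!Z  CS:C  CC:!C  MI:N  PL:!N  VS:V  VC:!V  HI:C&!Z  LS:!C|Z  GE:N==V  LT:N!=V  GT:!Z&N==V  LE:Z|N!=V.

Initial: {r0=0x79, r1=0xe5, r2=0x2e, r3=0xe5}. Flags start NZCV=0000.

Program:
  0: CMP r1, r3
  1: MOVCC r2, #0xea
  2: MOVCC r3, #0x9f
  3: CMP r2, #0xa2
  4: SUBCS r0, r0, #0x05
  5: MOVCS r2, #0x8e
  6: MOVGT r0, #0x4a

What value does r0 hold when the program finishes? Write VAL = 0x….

[0] flags=0110 → (cmp)
[1] flags=0110 CC?F → skip
[2] flags=0110 CC?F → skip
[3] flags=1001 → (cmp)
[4] flags=1001 CS?F → skip
[5] flags=1001 CS?F → skip
[6] flags=1001 GT?T → r0=0x4a

VAL = 0x4a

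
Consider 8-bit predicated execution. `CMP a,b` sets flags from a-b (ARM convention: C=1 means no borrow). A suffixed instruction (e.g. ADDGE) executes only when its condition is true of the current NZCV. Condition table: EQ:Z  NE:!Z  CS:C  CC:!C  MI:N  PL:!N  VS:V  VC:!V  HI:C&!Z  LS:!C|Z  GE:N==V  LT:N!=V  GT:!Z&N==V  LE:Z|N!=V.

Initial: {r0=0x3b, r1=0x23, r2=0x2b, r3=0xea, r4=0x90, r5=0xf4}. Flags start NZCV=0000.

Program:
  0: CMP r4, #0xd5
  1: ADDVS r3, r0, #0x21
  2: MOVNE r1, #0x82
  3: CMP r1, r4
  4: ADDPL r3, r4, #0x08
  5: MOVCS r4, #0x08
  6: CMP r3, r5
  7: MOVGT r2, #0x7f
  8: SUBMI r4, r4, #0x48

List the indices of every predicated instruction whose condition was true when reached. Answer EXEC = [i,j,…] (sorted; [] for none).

0: ✓ CMP  NZCV=1000
1: · ADDVS
2: ✓ MOVNE  r1←0x82
3: ✓ CMP  NZCV=1000
4: · ADDPL
5: · MOVCS
6: ✓ CMP  NZCV=1000
7: · MOVGT
8: ✓ SUBMI  r4←0x48

EXEC = [2,8]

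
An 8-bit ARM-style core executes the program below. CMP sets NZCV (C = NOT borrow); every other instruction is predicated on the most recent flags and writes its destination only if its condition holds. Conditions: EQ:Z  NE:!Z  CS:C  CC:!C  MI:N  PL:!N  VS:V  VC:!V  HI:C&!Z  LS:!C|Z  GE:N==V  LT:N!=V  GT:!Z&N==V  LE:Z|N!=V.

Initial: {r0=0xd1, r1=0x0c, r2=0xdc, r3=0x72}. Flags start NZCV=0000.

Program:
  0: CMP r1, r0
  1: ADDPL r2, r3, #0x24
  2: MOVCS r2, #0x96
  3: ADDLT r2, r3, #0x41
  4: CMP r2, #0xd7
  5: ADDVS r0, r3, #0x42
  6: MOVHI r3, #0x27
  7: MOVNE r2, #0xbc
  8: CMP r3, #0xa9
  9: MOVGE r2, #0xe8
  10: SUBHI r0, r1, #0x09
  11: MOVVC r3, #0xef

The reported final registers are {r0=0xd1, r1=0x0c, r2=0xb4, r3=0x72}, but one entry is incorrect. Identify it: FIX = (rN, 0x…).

FIX = (r2, 0xe8)

[0] flags=0000 → (cmp)
[1] flags=0000 PL?T → r2=0x96
[2] flags=0000 CS?F → skip
[3] flags=0000 LT?F → skip
[4] flags=1000 → (cmp)
[5] flags=1000 VS?F → skip
[6] flags=1000 HI?F → skip
[7] flags=1000 NE?T → r2=0xbc
[8] flags=1001 → (cmp)
[9] flags=1001 GE?T → r2=0xe8
[10] flags=1001 HI?F → skip
[11] flags=1001 VC?F → skip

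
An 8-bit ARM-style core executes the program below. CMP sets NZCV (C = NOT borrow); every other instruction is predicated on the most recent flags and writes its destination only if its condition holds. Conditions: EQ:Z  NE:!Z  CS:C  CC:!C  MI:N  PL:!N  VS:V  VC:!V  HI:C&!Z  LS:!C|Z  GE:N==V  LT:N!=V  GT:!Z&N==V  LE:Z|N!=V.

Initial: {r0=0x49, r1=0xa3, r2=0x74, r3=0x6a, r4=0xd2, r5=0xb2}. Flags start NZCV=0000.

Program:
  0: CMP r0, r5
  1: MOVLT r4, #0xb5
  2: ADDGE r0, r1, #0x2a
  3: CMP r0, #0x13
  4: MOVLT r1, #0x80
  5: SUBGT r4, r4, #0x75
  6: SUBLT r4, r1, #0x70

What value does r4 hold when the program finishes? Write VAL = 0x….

VAL = 0x10

0: ✓ CMP  NZCV=1001
1: · MOVLT
2: ✓ ADDGE  r0←0xcd
3: ✓ CMP  NZCV=1010
4: ✓ MOVLT  r1←0x80
5: · SUBGT
6: ✓ SUBLT  r4←0x10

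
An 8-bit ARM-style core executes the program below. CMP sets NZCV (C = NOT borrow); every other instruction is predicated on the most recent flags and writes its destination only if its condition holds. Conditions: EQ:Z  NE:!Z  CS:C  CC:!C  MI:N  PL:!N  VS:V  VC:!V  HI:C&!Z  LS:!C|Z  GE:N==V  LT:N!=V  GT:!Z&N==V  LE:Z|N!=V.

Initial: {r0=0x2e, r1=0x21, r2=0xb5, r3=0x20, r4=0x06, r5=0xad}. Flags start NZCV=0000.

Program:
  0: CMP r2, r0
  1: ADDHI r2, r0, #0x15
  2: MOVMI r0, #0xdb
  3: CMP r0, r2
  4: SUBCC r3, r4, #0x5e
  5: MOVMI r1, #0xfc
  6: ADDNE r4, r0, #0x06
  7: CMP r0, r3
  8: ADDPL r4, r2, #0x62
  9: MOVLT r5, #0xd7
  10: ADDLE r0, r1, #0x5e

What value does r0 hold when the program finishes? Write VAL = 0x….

[0] flags=1010 → (cmp)
[1] flags=1010 HI?T → r2=0x43
[2] flags=1010 MI?T → r0=0xdb
[3] flags=1010 → (cmp)
[4] flags=1010 CC?F → skip
[5] flags=1010 MI?T → r1=0xfc
[6] flags=1010 NE?T → r4=0xe1
[7] flags=1010 → (cmp)
[8] flags=1010 PL?F → skip
[9] flags=1010 LT?T → r5=0xd7
[10] flags=1010 LE?T → r0=0x5a

VAL = 0x5a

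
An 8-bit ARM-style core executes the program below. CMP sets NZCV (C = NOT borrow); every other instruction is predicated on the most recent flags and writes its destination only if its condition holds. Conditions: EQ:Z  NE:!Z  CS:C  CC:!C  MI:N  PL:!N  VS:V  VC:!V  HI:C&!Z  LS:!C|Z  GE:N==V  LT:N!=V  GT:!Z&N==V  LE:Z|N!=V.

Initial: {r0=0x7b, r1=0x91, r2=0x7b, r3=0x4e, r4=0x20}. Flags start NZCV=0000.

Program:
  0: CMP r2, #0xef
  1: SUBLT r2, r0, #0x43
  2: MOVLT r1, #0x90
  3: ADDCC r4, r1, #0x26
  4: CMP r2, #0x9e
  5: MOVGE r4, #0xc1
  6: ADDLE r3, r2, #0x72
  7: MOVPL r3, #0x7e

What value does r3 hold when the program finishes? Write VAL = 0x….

VAL = 0x4e

0: ✓ CMP  NZCV=1001
1: · SUBLT
2: · MOVLT
3: ✓ ADDCC  r4←0xb7
4: ✓ CMP  NZCV=1001
5: ✓ MOVGE  r4←0xc1
6: · ADDLE
7: · MOVPL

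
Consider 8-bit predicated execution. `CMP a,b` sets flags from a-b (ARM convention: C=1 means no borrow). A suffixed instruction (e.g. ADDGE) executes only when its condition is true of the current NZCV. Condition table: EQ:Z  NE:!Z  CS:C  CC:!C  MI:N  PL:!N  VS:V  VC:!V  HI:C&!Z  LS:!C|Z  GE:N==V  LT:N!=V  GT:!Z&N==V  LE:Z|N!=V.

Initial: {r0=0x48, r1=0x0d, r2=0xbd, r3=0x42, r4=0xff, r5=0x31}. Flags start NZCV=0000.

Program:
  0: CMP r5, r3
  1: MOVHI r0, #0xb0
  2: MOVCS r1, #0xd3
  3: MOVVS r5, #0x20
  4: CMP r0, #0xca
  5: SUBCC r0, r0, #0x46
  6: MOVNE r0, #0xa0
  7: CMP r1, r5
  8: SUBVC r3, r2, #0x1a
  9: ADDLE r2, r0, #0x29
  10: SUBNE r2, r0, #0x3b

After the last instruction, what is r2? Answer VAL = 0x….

0: ✓ CMP  NZCV=1000
1: · MOVHI
2: · MOVCS
3: · MOVVS
4: ✓ CMP  NZCV=0000
5: ✓ SUBCC  r0←0x02
6: ✓ MOVNE  r0←0xa0
7: ✓ CMP  NZCV=1000
8: ✓ SUBVC  r3←0xa3
9: ✓ ADDLE  r2←0xc9
10: ✓ SUBNE  r2←0x65

VAL = 0x65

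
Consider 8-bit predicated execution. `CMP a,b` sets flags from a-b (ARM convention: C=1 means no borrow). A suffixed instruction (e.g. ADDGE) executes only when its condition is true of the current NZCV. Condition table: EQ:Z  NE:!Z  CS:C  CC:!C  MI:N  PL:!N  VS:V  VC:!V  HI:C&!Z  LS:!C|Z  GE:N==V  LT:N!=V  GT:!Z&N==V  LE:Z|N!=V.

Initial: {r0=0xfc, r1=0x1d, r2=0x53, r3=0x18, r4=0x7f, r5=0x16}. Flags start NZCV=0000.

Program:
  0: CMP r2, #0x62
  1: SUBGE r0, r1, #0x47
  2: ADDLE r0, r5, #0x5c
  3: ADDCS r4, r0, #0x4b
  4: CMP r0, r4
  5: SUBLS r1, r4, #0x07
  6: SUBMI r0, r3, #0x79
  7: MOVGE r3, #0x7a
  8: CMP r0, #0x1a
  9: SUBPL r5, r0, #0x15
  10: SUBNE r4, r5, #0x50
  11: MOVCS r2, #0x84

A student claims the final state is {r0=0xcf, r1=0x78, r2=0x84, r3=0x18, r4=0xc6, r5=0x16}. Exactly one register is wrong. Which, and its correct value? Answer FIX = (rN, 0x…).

FIX = (r0, 0x9f)

0: ✓ CMP  NZCV=1000
1: · SUBGE
2: ✓ ADDLE  r0←0x72
3: · ADDCS
4: ✓ CMP  NZCV=1000
5: ✓ SUBLS  r1←0x78
6: ✓ SUBMI  r0←0x9f
7: · MOVGE
8: ✓ CMP  NZCV=1010
9: · SUBPL
10: ✓ SUBNE  r4←0xc6
11: ✓ MOVCS  r2←0x84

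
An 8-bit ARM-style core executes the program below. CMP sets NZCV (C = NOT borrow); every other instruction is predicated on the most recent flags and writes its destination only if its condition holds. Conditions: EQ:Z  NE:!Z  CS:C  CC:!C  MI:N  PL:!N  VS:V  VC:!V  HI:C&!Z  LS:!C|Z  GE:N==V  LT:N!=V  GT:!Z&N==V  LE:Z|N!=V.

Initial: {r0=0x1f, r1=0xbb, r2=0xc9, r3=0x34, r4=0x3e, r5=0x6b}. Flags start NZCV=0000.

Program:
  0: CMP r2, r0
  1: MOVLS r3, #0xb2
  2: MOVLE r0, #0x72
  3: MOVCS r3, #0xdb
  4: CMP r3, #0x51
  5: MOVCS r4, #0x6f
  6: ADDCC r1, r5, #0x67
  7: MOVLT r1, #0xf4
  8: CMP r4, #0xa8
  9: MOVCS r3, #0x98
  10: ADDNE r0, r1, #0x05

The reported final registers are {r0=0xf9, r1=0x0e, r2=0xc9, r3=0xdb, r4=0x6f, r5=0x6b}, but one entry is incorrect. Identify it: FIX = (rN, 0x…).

FIX = (r1, 0xf4)

0: ✓ CMP  NZCV=1010
1: · MOVLS
2: ✓ MOVLE  r0←0x72
3: ✓ MOVCS  r3←0xdb
4: ✓ CMP  NZCV=1010
5: ✓ MOVCS  r4←0x6f
6: · ADDCC
7: ✓ MOVLT  r1←0xf4
8: ✓ CMP  NZCV=1001
9: · MOVCS
10: ✓ ADDNE  r0←0xf9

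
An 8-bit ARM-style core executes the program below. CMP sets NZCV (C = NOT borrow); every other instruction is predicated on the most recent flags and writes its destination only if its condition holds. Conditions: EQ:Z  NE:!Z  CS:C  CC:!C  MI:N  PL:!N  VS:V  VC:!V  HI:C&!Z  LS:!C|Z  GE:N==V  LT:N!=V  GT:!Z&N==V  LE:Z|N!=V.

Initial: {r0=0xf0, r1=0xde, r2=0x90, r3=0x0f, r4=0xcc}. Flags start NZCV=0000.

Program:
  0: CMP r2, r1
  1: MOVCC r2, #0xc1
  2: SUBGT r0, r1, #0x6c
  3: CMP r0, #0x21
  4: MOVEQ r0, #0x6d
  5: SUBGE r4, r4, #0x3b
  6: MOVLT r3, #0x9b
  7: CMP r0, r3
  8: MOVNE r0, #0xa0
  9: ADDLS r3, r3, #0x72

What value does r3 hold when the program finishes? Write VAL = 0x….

VAL = 0x9b

0: ✓ CMP  NZCV=1000
1: ✓ MOVCC  r2←0xc1
2: · SUBGT
3: ✓ CMP  NZCV=1010
4: · MOVEQ
5: · SUBGE
6: ✓ MOVLT  r3←0x9b
7: ✓ CMP  NZCV=0010
8: ✓ MOVNE  r0←0xa0
9: · ADDLS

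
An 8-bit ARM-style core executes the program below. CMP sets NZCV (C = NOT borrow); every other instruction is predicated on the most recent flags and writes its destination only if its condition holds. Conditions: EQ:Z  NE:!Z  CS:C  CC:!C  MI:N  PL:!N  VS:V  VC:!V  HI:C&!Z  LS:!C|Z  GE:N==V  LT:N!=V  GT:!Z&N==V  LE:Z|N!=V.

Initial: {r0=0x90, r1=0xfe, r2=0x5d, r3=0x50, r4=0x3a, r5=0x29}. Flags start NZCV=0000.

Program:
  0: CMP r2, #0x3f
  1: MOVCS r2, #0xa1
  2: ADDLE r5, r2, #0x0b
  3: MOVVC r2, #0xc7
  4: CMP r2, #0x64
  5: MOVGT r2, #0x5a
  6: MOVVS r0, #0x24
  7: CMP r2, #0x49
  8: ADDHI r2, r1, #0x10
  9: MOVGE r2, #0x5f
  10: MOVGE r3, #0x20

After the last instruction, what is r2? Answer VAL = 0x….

[0] flags=0010 → (cmp)
[1] flags=0010 CS?T → r2=0xa1
[2] flags=0010 LE?F → skip
[3] flags=0010 VC?T → r2=0xc7
[4] flags=0011 → (cmp)
[5] flags=0011 GT?F → skip
[6] flags=0011 VS?T → r0=0x24
[7] flags=0011 → (cmp)
[8] flags=0011 HI?T → r2=0x0e
[9] flags=0011 GE?F → skip
[10] flags=0011 GE?F → skip

VAL = 0x0e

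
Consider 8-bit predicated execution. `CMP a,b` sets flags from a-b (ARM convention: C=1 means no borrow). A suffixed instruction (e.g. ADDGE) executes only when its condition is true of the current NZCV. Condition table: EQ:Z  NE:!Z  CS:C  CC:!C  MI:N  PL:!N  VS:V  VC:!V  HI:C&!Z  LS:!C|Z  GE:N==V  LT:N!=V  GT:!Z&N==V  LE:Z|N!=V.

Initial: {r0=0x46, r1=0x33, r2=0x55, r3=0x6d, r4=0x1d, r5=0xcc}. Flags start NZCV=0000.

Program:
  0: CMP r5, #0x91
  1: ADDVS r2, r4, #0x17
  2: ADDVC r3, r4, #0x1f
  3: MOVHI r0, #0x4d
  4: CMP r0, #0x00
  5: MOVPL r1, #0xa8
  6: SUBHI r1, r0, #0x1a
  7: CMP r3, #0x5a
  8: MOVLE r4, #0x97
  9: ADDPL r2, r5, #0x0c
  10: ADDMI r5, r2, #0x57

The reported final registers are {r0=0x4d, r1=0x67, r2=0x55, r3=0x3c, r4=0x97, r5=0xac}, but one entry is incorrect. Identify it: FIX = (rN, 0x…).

FIX = (r1, 0x33)

[0] flags=0010 → (cmp)
[1] flags=0010 VS?F → skip
[2] flags=0010 VC?T → r3=0x3c
[3] flags=0010 HI?T → r0=0x4d
[4] flags=0010 → (cmp)
[5] flags=0010 PL?T → r1=0xa8
[6] flags=0010 HI?T → r1=0x33
[7] flags=1000 → (cmp)
[8] flags=1000 LE?T → r4=0x97
[9] flags=1000 PL?F → skip
[10] flags=1000 MI?T → r5=0xac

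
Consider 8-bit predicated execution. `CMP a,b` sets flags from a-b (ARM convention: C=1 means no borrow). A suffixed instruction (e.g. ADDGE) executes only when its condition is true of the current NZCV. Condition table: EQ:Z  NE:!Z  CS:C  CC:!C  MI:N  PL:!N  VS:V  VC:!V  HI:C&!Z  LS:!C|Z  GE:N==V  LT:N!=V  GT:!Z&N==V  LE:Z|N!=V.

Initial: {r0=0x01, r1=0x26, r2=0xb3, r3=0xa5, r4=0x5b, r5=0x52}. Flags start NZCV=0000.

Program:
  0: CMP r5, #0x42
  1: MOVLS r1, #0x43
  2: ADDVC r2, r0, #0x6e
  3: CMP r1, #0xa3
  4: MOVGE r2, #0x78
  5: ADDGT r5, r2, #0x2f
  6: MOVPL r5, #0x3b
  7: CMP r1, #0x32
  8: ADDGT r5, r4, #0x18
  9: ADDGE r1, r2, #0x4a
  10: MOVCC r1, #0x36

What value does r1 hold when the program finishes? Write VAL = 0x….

[0] flags=0010 → (cmp)
[1] flags=0010 LS?F → skip
[2] flags=0010 VC?T → r2=0x6f
[3] flags=1001 → (cmp)
[4] flags=1001 GE?T → r2=0x78
[5] flags=1001 GT?T → r5=0xa7
[6] flags=1001 PL?F → skip
[7] flags=1000 → (cmp)
[8] flags=1000 GT?F → skip
[9] flags=1000 GE?F → skip
[10] flags=1000 CC?T → r1=0x36

VAL = 0x36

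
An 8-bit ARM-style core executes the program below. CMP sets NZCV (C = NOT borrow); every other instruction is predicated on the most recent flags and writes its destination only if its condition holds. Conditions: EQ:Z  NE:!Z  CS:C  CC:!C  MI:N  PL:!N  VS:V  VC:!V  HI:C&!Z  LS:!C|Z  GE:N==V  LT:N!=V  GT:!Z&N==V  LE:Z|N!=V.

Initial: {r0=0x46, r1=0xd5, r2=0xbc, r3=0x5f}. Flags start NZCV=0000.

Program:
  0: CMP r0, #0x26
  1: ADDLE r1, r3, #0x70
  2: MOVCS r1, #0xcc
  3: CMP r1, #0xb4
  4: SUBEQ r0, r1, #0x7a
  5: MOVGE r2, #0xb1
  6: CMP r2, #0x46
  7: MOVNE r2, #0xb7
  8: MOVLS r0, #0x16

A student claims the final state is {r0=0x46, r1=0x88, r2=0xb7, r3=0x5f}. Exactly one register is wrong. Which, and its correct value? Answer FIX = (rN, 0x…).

FIX = (r1, 0xcc)

0: ✓ CMP  NZCV=0010
1: · ADDLE
2: ✓ MOVCS  r1←0xcc
3: ✓ CMP  NZCV=0010
4: · SUBEQ
5: ✓ MOVGE  r2←0xb1
6: ✓ CMP  NZCV=0011
7: ✓ MOVNE  r2←0xb7
8: · MOVLS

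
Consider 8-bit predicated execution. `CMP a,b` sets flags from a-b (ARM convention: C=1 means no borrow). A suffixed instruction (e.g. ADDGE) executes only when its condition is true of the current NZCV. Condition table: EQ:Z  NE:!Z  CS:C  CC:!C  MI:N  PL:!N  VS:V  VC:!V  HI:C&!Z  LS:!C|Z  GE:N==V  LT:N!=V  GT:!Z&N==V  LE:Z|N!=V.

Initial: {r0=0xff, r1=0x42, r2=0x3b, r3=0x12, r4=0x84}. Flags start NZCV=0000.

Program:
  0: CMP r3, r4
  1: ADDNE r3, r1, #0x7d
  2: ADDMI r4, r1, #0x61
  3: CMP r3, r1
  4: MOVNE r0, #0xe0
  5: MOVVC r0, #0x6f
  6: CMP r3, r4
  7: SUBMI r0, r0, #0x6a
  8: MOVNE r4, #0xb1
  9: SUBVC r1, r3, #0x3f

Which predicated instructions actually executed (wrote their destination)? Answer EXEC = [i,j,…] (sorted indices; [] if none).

[0] flags=1001 → (cmp)
[1] flags=1001 NE?T → r3=0xbf
[2] flags=1001 MI?T → r4=0xa3
[3] flags=0011 → (cmp)
[4] flags=0011 NE?T → r0=0xe0
[5] flags=0011 VC?F → skip
[6] flags=0010 → (cmp)
[7] flags=0010 MI?F → skip
[8] flags=0010 NE?T → r4=0xb1
[9] flags=0010 VC?T → r1=0x80

EXEC = [1,2,4,8,9]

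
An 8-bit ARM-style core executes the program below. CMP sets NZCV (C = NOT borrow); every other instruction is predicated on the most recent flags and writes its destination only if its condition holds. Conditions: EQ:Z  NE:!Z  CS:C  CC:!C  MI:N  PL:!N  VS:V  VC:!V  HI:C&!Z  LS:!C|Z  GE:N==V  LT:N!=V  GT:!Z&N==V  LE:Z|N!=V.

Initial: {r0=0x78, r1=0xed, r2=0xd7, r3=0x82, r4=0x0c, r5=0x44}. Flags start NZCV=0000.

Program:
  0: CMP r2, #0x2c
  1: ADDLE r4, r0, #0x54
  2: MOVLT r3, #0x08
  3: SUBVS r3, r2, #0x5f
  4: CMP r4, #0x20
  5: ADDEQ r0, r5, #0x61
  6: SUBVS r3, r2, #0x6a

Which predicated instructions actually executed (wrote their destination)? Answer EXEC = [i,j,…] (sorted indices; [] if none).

0: ✓ CMP  NZCV=1010
1: ✓ ADDLE  r4←0xcc
2: ✓ MOVLT  r3←0x08
3: · SUBVS
4: ✓ CMP  NZCV=1010
5: · ADDEQ
6: · SUBVS

EXEC = [1,2]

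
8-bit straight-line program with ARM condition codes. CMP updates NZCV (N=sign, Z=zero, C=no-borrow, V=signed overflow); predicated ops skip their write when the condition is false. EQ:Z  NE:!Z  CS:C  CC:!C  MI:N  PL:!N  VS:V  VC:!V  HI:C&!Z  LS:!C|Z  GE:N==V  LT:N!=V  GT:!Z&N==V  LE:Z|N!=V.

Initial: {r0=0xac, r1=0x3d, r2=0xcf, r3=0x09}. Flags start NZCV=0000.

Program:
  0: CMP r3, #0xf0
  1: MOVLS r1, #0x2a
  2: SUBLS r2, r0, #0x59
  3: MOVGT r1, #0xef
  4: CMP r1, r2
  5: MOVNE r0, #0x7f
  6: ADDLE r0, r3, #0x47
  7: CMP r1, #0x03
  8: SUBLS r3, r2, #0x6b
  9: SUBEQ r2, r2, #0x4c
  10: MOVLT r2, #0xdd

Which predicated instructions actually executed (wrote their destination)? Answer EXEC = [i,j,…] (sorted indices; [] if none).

0: ✓ CMP  NZCV=0000
1: ✓ MOVLS  r1←0x2a
2: ✓ SUBLS  r2←0x53
3: ✓ MOVGT  r1←0xef
4: ✓ CMP  NZCV=1010
5: ✓ MOVNE  r0←0x7f
6: ✓ ADDLE  r0←0x50
7: ✓ CMP  NZCV=1010
8: · SUBLS
9: · SUBEQ
10: ✓ MOVLT  r2←0xdd

EXEC = [1,2,3,5,6,10]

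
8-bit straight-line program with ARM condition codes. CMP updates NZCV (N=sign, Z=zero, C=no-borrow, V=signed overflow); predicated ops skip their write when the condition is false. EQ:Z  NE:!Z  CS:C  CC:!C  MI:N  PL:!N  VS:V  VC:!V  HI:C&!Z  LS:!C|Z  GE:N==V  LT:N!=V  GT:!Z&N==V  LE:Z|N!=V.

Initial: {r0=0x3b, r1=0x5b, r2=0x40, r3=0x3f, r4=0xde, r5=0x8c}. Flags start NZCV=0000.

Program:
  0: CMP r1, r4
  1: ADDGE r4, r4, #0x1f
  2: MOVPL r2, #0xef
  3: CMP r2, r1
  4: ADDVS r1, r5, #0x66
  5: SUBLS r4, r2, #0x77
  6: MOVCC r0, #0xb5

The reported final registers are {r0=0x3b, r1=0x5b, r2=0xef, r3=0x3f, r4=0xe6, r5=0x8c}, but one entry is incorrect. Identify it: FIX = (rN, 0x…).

[0] flags=0000 → (cmp)
[1] flags=0000 GE?T → r4=0xfd
[2] flags=0000 PL?T → r2=0xef
[3] flags=1010 → (cmp)
[4] flags=1010 VS?F → skip
[5] flags=1010 LS?F → skip
[6] flags=1010 CC?F → skip

FIX = (r4, 0xfd)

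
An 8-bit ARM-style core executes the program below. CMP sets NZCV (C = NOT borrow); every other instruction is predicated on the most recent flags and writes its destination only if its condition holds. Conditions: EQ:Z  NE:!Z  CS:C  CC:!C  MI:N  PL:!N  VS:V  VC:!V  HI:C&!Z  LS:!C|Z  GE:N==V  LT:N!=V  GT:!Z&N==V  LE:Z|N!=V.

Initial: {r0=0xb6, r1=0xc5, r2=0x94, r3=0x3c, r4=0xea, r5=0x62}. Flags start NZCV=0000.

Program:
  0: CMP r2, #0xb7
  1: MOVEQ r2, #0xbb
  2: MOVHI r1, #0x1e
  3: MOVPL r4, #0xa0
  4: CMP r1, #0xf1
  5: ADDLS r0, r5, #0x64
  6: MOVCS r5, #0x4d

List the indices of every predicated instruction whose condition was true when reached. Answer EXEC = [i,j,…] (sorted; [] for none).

EXEC = [5]

[0] flags=1000 → (cmp)
[1] flags=1000 EQ?F → skip
[2] flags=1000 HI?F → skip
[3] flags=1000 PL?F → skip
[4] flags=1000 → (cmp)
[5] flags=1000 LS?T → r0=0xc6
[6] flags=1000 CS?F → skip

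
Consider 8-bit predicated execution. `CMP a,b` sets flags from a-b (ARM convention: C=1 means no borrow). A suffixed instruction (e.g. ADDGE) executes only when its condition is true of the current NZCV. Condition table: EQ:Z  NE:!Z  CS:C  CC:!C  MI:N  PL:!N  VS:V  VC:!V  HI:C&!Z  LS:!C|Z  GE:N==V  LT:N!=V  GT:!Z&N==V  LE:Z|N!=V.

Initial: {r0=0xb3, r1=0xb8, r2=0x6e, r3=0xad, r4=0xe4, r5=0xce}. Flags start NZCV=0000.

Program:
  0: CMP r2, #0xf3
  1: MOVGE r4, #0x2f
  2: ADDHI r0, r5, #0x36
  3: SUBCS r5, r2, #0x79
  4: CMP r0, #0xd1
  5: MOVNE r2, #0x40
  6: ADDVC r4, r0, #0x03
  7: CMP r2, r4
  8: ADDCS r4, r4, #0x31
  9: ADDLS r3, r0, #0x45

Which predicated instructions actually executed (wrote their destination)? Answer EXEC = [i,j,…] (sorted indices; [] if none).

EXEC = [1,5,6,9]

[0] flags=0000 → (cmp)
[1] flags=0000 GE?T → r4=0x2f
[2] flags=0000 HI?F → skip
[3] flags=0000 CS?F → skip
[4] flags=1000 → (cmp)
[5] flags=1000 NE?T → r2=0x40
[6] flags=1000 VC?T → r4=0xb6
[7] flags=1001 → (cmp)
[8] flags=1001 CS?F → skip
[9] flags=1001 LS?T → r3=0xf8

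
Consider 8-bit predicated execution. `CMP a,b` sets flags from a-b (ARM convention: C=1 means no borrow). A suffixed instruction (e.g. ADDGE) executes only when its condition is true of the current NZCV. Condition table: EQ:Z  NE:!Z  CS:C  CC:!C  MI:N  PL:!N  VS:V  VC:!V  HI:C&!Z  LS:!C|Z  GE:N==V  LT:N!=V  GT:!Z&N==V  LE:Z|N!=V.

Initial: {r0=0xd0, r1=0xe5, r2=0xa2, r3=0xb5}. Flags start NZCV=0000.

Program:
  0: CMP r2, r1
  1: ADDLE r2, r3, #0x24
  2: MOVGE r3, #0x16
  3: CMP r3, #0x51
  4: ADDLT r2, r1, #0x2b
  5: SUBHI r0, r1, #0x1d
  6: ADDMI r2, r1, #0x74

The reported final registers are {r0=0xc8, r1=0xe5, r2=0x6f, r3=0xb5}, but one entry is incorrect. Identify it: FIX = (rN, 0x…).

FIX = (r2, 0x10)

0: ✓ CMP  NZCV=1000
1: ✓ ADDLE  r2←0xd9
2: · MOVGE
3: ✓ CMP  NZCV=0011
4: ✓ ADDLT  r2←0x10
5: ✓ SUBHI  r0←0xc8
6: · ADDMI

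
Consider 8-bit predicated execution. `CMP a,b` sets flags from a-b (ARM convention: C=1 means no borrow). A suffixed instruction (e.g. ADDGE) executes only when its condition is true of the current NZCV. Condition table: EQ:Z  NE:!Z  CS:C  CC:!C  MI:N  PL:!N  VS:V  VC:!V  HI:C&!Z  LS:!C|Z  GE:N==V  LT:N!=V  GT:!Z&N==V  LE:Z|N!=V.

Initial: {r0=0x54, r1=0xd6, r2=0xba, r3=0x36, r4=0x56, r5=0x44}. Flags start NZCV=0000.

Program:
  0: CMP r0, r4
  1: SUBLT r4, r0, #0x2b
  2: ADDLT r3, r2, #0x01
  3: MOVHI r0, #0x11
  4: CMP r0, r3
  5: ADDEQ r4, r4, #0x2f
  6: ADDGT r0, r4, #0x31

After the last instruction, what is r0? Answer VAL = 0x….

[0] flags=1000 → (cmp)
[1] flags=1000 LT?T → r4=0x29
[2] flags=1000 LT?T → r3=0xbb
[3] flags=1000 HI?F → skip
[4] flags=1001 → (cmp)
[5] flags=1001 EQ?F → skip
[6] flags=1001 GT?T → r0=0x5a

VAL = 0x5a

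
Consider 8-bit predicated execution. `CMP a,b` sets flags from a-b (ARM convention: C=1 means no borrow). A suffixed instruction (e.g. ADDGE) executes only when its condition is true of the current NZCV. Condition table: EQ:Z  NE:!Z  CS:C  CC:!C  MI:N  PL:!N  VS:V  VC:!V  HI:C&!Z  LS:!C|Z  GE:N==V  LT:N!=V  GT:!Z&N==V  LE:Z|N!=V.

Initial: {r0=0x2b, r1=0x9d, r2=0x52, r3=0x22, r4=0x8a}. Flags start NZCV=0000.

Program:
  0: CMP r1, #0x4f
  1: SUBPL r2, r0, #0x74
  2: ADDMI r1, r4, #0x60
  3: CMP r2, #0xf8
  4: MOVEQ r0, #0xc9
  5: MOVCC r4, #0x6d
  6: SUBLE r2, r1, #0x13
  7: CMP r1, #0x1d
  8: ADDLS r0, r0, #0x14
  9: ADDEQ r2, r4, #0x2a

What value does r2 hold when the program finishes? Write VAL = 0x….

0: ✓ CMP  NZCV=0011
1: ✓ SUBPL  r2←0xb7
2: · ADDMI
3: ✓ CMP  NZCV=1000
4: · MOVEQ
5: ✓ MOVCC  r4←0x6d
6: ✓ SUBLE  r2←0x8a
7: ✓ CMP  NZCV=1010
8: · ADDLS
9: · ADDEQ

VAL = 0x8a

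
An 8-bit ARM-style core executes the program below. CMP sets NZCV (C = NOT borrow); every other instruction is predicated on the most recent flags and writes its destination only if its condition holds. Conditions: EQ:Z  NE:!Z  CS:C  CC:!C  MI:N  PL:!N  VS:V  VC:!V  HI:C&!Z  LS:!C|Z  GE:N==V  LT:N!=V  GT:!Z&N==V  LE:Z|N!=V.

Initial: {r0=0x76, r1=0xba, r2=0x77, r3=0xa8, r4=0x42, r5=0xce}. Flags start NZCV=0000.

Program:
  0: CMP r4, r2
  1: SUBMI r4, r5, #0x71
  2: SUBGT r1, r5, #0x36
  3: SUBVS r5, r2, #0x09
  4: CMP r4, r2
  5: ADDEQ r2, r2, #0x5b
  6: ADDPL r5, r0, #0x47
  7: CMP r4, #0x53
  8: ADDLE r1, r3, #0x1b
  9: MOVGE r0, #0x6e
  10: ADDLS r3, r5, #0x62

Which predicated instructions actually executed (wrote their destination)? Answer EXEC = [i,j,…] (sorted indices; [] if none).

EXEC = [1,9]

[0] flags=1000 → (cmp)
[1] flags=1000 MI?T → r4=0x5d
[2] flags=1000 GT?F → skip
[3] flags=1000 VS?F → skip
[4] flags=1000 → (cmp)
[5] flags=1000 EQ?F → skip
[6] flags=1000 PL?F → skip
[7] flags=0010 → (cmp)
[8] flags=0010 LE?F → skip
[9] flags=0010 GE?T → r0=0x6e
[10] flags=0010 LS?F → skip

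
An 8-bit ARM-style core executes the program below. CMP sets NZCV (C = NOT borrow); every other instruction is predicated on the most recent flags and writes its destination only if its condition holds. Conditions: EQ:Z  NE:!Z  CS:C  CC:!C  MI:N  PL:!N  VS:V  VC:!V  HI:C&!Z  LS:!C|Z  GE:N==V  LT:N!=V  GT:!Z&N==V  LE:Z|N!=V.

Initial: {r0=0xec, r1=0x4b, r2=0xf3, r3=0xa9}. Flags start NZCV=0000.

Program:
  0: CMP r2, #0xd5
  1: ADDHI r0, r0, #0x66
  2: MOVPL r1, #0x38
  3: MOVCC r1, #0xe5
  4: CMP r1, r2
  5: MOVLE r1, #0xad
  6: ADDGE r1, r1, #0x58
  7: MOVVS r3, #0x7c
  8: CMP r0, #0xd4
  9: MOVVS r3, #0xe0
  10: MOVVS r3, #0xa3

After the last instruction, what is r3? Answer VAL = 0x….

VAL = 0xa9

0: ✓ CMP  NZCV=0010
1: ✓ ADDHI  r0←0x52
2: ✓ MOVPL  r1←0x38
3: · MOVCC
4: ✓ CMP  NZCV=0000
5: · MOVLE
6: ✓ ADDGE  r1←0x90
7: · MOVVS
8: ✓ CMP  NZCV=0000
9: · MOVVS
10: · MOVVS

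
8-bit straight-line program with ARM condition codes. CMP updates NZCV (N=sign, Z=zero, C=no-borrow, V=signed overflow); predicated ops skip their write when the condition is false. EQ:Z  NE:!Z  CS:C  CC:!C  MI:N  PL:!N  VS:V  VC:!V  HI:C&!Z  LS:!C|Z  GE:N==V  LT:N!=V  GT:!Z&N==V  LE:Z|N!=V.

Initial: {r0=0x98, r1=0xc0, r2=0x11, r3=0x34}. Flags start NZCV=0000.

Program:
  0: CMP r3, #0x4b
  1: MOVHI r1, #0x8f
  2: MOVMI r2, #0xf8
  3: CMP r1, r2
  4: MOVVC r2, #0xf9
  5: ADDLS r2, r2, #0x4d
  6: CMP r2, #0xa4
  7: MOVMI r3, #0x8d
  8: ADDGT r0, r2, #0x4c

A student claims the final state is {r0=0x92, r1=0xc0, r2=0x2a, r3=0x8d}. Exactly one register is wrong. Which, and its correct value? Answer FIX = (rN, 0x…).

0: ✓ CMP  NZCV=1000
1: · MOVHI
2: ✓ MOVMI  r2←0xf8
3: ✓ CMP  NZCV=1000
4: ✓ MOVVC  r2←0xf9
5: ✓ ADDLS  r2←0x46
6: ✓ CMP  NZCV=1001
7: ✓ MOVMI  r3←0x8d
8: ✓ ADDGT  r0←0x92

FIX = (r2, 0x46)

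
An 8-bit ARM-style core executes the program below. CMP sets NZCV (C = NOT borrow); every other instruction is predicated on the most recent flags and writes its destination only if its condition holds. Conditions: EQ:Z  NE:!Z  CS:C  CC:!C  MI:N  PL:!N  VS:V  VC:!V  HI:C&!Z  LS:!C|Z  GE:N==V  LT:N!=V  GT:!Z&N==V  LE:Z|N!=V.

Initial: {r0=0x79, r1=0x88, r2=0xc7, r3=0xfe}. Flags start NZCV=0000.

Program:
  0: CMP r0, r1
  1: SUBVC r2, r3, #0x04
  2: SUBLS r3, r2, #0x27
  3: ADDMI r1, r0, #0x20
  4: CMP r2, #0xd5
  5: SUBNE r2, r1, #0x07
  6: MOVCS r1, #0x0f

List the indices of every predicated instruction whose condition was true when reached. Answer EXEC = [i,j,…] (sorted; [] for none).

0: ✓ CMP  NZCV=1001
1: · SUBVC
2: ✓ SUBLS  r3←0xa0
3: ✓ ADDMI  r1←0x99
4: ✓ CMP  NZCV=1000
5: ✓ SUBNE  r2←0x92
6: · MOVCS

EXEC = [2,3,5]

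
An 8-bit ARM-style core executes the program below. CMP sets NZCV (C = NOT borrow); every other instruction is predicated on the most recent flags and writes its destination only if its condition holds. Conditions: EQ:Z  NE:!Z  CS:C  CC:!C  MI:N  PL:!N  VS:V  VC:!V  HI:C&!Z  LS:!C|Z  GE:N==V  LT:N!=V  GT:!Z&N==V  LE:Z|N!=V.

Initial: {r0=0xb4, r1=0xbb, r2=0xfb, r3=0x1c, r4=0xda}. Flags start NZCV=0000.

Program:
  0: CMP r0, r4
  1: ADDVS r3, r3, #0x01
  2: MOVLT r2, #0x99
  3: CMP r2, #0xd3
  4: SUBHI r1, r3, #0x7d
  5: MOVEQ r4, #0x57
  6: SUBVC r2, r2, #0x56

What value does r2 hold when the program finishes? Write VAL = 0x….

VAL = 0x43

0: ✓ CMP  NZCV=1000
1: · ADDVS
2: ✓ MOVLT  r2←0x99
3: ✓ CMP  NZCV=1000
4: · SUBHI
5: · MOVEQ
6: ✓ SUBVC  r2←0x43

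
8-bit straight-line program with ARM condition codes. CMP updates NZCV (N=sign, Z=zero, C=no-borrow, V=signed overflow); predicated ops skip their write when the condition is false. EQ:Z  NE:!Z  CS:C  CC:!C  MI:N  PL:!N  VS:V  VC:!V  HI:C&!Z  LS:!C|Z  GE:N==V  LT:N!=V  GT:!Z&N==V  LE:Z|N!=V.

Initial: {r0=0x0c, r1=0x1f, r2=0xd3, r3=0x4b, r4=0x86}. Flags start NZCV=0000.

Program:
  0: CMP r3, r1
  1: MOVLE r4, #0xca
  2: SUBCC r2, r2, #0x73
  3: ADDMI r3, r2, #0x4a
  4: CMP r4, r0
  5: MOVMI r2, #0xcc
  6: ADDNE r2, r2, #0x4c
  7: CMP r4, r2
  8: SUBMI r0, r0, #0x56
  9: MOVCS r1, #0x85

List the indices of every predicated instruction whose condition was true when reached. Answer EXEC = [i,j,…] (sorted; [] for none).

EXEC = [6,9]

0: ✓ CMP  NZCV=0010
1: · MOVLE
2: · SUBCC
3: · ADDMI
4: ✓ CMP  NZCV=0011
5: · MOVMI
6: ✓ ADDNE  r2←0x1f
7: ✓ CMP  NZCV=0011
8: · SUBMI
9: ✓ MOVCS  r1←0x85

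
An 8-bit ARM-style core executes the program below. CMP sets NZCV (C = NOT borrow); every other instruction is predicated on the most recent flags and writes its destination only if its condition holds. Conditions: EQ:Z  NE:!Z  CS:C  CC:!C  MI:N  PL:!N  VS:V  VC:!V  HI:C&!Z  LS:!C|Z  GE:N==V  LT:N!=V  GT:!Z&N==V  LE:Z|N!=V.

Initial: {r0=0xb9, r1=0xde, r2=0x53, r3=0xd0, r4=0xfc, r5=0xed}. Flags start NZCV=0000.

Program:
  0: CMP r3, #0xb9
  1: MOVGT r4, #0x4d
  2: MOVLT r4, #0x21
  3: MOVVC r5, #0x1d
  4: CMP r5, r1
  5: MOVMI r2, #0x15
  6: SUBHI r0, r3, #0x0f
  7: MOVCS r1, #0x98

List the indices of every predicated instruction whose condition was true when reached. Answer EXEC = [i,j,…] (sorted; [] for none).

[0] flags=0010 → (cmp)
[1] flags=0010 GT?T → r4=0x4d
[2] flags=0010 LT?F → skip
[3] flags=0010 VC?T → r5=0x1d
[4] flags=0000 → (cmp)
[5] flags=0000 MI?F → skip
[6] flags=0000 HI?F → skip
[7] flags=0000 CS?F → skip

EXEC = [1,3]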